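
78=78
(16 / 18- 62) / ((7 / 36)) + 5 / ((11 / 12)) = -23780 / 77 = -308.83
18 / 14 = 9 / 7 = 1.29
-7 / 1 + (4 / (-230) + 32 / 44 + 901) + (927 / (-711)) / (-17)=1520148439 / 1698895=894.79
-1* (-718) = 718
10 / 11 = 0.91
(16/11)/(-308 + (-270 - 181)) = -16/8349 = -0.00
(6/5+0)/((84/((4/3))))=2/105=0.02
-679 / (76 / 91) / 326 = -61789 / 24776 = -2.49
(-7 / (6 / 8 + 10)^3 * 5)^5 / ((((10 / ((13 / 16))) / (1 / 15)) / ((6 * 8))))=-14662682804224000 / 3177070365797955661914307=-0.00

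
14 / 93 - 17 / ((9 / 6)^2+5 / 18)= -55642 / 8463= -6.57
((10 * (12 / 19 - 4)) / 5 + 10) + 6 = 9.26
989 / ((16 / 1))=989 / 16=61.81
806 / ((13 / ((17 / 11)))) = 1054 / 11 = 95.82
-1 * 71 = -71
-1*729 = -729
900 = 900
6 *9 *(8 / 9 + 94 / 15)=1932 / 5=386.40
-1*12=-12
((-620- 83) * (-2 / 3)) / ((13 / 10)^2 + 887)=140600 / 266607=0.53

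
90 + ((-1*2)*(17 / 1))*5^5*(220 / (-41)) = 23378690 / 41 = 570211.95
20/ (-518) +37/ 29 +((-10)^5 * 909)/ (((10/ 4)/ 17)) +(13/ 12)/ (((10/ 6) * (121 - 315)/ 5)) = -3602734665206275/ 5828536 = -618119998.78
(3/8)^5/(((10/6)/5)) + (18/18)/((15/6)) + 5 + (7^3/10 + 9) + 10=9621053/163840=58.72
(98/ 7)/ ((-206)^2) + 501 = 10630225/ 21218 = 501.00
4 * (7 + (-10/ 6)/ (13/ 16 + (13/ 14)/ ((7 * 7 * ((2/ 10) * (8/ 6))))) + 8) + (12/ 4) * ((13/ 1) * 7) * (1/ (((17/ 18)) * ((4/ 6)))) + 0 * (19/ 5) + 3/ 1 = 120939854/ 247299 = 489.04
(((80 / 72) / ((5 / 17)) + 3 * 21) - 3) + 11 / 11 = 583 / 9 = 64.78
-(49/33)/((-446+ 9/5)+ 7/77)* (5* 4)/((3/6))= 0.13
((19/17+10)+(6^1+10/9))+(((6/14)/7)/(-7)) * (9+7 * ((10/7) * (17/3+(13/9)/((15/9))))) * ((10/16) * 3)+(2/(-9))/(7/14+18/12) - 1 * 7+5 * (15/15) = 694991/46648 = 14.90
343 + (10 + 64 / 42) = 7445 / 21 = 354.52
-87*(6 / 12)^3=-87 / 8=-10.88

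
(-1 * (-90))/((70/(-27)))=-243/7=-34.71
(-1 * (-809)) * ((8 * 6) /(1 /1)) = 38832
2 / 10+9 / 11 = 56 / 55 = 1.02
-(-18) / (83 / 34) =612 / 83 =7.37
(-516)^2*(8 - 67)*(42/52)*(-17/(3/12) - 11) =13030701768/13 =1002361674.46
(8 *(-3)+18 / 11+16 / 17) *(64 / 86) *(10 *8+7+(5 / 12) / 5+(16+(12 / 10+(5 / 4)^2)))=-203528836 / 120615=-1687.43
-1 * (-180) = 180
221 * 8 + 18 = 1786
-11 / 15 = -0.73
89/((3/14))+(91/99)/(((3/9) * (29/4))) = 397838/957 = 415.71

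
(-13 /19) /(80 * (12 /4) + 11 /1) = -13 /4769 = -0.00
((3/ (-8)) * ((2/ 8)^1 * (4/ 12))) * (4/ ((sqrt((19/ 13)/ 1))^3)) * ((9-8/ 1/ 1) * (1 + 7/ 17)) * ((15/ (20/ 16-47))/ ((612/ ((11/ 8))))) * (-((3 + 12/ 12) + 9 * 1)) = -9295 * sqrt(247)/ 152737656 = -0.00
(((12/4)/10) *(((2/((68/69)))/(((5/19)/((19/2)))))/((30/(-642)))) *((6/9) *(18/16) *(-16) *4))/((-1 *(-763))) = 47974734/1621375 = 29.59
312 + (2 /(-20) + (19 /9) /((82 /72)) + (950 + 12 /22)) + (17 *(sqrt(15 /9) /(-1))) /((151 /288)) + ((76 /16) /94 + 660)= 1631617577 /847880-1632 *sqrt(15) /151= 1882.49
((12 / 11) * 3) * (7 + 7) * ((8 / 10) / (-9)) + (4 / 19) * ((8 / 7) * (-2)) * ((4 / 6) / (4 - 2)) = -92896 / 21945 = -4.23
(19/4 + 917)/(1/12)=11061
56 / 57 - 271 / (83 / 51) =-783149 / 4731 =-165.54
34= 34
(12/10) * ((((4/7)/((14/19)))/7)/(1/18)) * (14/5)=8208/1225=6.70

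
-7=-7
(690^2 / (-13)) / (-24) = 39675 / 26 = 1525.96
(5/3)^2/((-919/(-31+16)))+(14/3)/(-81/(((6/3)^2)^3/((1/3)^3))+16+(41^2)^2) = 0.05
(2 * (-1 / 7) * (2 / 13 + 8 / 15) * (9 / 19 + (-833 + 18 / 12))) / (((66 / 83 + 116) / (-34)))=-5970767846 / 125706945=-47.50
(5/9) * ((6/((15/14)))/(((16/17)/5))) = 16.53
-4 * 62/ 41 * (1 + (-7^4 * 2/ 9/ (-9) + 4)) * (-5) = 157480/ 81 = 1944.20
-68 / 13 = -5.23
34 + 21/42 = 69/2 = 34.50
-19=-19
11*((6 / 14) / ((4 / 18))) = 297 / 14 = 21.21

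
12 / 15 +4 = 24 / 5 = 4.80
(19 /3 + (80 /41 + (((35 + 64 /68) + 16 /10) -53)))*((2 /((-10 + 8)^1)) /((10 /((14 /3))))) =525049 /156825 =3.35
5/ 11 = 0.45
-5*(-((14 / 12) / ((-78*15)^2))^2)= 49 / 13491987912000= 0.00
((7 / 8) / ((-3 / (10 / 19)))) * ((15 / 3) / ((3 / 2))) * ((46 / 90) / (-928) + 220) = -321551195 / 2856384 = -112.57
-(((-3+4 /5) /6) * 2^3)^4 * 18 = -7496192 /5625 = -1332.66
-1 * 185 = -185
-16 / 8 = -2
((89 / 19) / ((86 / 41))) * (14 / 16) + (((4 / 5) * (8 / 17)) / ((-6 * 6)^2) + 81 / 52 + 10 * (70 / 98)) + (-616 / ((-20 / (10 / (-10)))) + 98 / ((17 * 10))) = -160268653459 / 8190065520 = -19.57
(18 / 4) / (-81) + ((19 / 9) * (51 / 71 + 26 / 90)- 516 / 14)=-14003957 / 402570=-34.79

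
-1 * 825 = -825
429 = 429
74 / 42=37 / 21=1.76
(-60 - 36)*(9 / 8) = -108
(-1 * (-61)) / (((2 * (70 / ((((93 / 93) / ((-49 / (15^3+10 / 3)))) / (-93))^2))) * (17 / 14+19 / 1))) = 0.01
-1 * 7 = -7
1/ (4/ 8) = 2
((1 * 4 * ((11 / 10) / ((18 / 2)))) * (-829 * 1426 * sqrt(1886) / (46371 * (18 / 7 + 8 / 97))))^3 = -8483416.31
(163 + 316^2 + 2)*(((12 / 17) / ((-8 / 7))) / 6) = -700147 / 68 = -10296.28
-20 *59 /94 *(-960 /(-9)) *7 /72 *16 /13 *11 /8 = -3634400 /16497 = -220.31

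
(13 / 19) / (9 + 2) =13 / 209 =0.06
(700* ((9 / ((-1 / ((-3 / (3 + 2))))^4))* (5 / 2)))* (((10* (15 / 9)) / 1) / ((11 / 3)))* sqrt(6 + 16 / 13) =102060* sqrt(1222) / 143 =24949.11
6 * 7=42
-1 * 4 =-4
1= 1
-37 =-37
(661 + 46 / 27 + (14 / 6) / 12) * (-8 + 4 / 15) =-2076197 / 405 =-5126.41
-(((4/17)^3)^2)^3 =-68719476736/14063084452067724991009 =-0.00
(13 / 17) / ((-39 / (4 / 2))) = -0.04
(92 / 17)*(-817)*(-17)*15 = 1127460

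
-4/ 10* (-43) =86/ 5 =17.20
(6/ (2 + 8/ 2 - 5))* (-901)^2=4870806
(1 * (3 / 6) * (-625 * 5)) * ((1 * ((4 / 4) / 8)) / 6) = -32.55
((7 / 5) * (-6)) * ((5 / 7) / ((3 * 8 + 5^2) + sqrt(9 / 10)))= -2940 / 24001 + 18 * sqrt(10) / 24001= -0.12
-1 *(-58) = 58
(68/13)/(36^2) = 17/4212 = 0.00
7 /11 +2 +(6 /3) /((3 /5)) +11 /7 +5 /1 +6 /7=3095 /231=13.40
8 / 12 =0.67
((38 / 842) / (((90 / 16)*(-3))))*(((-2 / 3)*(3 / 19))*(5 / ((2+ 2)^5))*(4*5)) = 5 / 181872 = 0.00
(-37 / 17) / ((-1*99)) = 37 / 1683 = 0.02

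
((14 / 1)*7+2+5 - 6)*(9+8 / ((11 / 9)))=1539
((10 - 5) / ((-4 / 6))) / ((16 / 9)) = -135 / 32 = -4.22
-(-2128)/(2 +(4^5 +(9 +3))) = 1064/519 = 2.05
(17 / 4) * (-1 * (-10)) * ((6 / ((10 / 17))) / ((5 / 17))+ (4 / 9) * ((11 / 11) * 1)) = 134351 / 90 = 1492.79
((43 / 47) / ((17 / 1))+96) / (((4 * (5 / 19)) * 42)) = 2.17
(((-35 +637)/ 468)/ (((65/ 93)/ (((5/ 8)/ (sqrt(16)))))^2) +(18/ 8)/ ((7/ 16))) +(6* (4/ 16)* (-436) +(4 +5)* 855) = 221928693115/ 31496192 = 7046.21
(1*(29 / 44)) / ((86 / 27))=783 / 3784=0.21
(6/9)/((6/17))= 17/9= 1.89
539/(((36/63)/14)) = 26411/2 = 13205.50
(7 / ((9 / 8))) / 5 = 56 / 45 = 1.24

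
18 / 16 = 9 / 8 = 1.12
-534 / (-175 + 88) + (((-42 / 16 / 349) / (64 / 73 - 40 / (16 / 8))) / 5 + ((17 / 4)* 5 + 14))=23390708497 / 565156640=41.39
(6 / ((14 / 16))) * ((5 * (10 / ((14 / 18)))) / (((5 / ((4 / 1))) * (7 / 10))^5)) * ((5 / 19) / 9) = 393216000 / 15647317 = 25.13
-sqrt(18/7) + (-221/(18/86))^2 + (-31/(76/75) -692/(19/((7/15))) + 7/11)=377467400533/338580 -3 * sqrt(14)/7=1114852.79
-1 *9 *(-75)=675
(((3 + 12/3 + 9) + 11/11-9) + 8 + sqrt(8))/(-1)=-16-2 * sqrt(2)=-18.83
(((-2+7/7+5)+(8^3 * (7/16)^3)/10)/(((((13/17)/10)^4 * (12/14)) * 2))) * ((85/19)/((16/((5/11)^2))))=2640046609375/323257792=8167.00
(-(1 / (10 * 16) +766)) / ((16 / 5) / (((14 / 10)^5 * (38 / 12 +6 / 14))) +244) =-44434613111 / 14163591040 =-3.14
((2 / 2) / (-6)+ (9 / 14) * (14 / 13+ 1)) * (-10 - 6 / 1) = -5104 / 273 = -18.70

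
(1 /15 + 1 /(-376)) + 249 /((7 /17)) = 23876647 /39480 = 604.78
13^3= 2197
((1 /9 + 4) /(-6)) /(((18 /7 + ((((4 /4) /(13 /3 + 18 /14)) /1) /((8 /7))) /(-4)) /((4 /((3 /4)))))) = -7823872 /5422059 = -1.44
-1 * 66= -66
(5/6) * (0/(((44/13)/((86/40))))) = 0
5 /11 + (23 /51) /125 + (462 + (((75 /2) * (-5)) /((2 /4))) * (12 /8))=-14030869 /140250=-100.04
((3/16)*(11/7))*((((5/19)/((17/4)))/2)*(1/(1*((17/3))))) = 495/307496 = 0.00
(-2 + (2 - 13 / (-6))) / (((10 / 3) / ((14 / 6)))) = 91 / 60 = 1.52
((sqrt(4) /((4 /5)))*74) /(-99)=-185 /99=-1.87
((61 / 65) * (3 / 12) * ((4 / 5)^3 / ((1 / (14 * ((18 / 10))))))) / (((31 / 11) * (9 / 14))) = 2104256 / 1259375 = 1.67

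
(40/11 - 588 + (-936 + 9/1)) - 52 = -17197/11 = -1563.36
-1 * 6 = -6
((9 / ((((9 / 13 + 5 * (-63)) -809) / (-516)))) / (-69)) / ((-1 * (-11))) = -20124 / 3694559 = -0.01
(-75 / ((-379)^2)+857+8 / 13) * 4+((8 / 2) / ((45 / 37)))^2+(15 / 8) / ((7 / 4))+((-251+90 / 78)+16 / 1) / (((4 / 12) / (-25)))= 1110700762263923 / 52938890550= 20980.81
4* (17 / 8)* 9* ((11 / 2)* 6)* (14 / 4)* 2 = 35343 / 2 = 17671.50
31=31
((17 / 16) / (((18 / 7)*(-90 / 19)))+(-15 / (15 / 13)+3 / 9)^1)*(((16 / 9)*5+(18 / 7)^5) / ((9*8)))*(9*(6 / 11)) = -379148968777 / 3594008880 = -105.49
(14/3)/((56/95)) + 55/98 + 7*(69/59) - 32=-532025/34692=-15.34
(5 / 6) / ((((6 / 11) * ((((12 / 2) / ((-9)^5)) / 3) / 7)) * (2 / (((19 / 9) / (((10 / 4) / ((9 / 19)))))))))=-505197 / 8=-63149.62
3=3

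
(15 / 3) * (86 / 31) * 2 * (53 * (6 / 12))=22790 / 31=735.16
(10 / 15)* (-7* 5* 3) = -70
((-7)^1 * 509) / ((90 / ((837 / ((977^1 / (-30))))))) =994077 / 977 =1017.48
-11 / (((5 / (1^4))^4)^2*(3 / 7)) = -77 / 1171875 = -0.00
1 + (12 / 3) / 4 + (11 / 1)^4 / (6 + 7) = 14667 / 13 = 1128.23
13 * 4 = 52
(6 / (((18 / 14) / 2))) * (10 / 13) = 280 / 39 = 7.18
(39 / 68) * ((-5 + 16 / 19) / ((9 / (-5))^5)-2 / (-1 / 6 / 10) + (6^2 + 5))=1175705479 / 12715218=92.46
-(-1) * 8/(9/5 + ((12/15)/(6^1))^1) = 120/29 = 4.14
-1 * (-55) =55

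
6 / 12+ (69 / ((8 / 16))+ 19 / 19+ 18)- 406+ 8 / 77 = -38253 / 154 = -248.40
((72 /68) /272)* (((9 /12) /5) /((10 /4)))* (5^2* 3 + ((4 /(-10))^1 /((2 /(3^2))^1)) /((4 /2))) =20007 /1156000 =0.02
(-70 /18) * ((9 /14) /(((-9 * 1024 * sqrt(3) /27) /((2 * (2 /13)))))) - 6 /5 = -6 /5 + 5 * sqrt(3) /6656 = -1.20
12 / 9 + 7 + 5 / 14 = 365 / 42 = 8.69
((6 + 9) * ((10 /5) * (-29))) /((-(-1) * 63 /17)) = -4930 /21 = -234.76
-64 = -64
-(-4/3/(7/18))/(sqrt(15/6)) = 24* sqrt(10)/35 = 2.17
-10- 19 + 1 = -28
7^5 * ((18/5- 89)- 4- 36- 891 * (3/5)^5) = -10225177116/3125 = -3272056.68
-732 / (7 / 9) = -6588 / 7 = -941.14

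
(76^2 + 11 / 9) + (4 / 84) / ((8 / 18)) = 5777.33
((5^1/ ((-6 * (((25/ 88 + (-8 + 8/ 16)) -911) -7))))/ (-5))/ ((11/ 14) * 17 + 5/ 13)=-0.00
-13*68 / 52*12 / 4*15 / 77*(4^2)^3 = -3133440 / 77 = -40694.03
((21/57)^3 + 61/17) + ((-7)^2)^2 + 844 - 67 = 370988564/116603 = 3181.64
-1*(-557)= 557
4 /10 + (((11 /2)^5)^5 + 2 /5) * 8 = 541735297169418610284648727 /20971520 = 25831951960059099687.80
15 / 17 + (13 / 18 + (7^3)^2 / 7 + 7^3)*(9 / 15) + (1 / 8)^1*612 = 2643793 / 255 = 10367.82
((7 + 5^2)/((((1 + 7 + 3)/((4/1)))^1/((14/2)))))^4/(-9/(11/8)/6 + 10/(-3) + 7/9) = -5800621768704/480491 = -12072279.75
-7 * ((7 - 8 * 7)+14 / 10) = 1666 / 5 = 333.20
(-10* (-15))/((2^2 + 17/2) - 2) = 100/7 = 14.29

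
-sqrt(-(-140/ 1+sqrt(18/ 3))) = -11.73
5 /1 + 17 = 22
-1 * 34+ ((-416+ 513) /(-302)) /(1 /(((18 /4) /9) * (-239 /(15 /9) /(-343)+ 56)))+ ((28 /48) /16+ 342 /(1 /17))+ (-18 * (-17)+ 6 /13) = 6077.44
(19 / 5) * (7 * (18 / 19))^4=252047376 / 34295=7349.39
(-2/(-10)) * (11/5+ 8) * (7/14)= 51/50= 1.02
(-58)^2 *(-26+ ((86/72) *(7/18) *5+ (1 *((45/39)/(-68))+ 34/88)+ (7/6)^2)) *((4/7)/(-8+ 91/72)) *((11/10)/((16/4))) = 58151427734/33763275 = 1722.33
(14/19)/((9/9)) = 14/19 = 0.74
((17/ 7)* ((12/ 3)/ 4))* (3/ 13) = 51/ 91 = 0.56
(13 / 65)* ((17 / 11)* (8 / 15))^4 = 342102016 / 3706003125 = 0.09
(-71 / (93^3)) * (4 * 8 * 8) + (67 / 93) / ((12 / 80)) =3845044 / 804357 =4.78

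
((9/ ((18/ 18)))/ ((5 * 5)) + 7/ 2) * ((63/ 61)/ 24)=4053/ 24400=0.17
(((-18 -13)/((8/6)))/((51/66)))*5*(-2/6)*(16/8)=1705/17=100.29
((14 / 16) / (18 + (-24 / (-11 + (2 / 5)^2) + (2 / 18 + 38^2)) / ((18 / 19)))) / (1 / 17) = 2612169 / 271257556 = 0.01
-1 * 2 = -2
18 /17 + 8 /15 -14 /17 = 196 /255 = 0.77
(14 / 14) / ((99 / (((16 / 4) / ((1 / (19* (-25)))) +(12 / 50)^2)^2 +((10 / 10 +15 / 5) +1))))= 470024234807 / 12890625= 36462.49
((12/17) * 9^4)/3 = 26244/17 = 1543.76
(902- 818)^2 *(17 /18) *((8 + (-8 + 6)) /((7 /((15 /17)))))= 5040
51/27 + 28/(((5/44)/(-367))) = -4069211/45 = -90426.91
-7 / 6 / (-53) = 7 / 318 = 0.02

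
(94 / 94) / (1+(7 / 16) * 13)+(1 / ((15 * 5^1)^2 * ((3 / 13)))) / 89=24031391 / 160700625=0.15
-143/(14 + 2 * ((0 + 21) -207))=143/358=0.40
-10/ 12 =-5/ 6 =-0.83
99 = 99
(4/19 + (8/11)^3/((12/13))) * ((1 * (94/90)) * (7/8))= 3914113/6828030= 0.57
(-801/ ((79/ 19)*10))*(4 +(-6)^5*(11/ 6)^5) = 2450974293/ 790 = 3102499.11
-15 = -15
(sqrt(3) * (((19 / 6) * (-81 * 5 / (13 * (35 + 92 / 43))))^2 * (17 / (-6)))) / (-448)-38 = -38 + 68934926475 * sqrt(3) / 1544772529664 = -37.92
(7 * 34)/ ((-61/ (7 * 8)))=-13328/ 61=-218.49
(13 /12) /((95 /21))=0.24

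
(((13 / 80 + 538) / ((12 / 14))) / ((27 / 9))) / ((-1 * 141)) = -100457 / 67680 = -1.48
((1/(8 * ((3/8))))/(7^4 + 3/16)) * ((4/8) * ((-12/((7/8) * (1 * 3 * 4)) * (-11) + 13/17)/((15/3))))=4232/22859305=0.00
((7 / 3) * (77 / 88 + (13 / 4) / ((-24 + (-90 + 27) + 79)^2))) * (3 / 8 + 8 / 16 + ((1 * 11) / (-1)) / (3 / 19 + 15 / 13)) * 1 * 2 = -2691451 / 82944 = -32.45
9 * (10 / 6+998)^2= 8994001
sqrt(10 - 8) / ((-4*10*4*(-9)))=sqrt(2) / 1440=0.00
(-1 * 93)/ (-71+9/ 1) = 3/ 2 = 1.50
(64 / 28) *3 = 48 / 7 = 6.86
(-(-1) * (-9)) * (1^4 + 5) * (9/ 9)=-54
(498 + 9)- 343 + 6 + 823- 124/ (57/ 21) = 17999/ 19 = 947.32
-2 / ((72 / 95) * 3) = -0.88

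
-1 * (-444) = 444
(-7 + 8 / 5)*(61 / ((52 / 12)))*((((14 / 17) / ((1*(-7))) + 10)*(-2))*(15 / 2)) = 2490264 / 221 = 11268.16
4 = 4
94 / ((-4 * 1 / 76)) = -1786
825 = 825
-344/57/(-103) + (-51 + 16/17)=-4990373/99807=-50.00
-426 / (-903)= 142 / 301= 0.47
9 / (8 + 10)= 0.50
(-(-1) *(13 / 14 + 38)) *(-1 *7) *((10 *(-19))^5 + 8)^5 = 253633450709524772921183682137526794096918142309329911070720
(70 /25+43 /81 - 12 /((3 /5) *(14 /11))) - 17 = -83302 /2835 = -29.38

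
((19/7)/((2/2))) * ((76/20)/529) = 361/18515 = 0.02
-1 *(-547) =547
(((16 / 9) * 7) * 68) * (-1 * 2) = -15232 / 9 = -1692.44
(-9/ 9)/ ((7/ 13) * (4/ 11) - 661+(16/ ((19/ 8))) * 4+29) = 0.00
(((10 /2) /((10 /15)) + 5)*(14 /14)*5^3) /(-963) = -3125 /1926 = -1.62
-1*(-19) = 19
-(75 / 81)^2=-625 / 729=-0.86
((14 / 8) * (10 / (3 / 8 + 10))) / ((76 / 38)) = 70 / 83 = 0.84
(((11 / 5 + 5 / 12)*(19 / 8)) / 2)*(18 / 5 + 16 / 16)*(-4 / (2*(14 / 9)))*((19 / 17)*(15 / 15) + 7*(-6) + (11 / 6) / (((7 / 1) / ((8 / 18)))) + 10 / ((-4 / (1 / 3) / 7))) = 20544759223 / 23990400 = 856.37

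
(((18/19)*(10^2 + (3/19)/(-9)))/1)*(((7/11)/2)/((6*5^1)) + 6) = 22607933/39710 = 569.33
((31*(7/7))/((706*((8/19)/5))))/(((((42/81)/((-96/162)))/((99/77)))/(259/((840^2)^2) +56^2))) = -131374311505941793/54677339136000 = -2402.72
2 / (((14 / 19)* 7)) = 0.39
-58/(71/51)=-2958/71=-41.66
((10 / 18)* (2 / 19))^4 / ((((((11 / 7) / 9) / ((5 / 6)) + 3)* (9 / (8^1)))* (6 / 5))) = 7000000 / 2593324433673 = 0.00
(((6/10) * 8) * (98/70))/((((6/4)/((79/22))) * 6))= 2212/825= 2.68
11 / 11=1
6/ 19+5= 101/ 19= 5.32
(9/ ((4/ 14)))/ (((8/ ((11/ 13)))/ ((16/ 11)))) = 63/ 13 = 4.85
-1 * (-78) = 78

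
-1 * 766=-766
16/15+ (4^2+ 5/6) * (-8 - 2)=-2509/15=-167.27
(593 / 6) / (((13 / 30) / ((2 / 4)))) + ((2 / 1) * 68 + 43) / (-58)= 41829 / 377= 110.95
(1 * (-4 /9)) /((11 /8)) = -32 /99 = -0.32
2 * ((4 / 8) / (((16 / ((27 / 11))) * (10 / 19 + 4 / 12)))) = 1539 / 8624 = 0.18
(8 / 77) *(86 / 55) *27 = 4.39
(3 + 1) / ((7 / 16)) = 64 / 7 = 9.14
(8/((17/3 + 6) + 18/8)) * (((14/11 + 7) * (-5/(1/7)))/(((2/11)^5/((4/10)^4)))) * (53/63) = -1129816688/62625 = -18040.99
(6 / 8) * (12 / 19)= 9 / 19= 0.47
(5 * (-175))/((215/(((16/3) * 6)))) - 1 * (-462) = 14266/43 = 331.77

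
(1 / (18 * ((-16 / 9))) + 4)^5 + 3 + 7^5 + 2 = 597155480191 / 33554432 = 17796.62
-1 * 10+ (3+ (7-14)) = -14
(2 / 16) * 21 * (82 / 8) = 26.91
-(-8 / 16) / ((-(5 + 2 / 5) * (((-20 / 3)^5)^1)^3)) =531441 / 13107200000000000000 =0.00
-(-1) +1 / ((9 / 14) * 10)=52 / 45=1.16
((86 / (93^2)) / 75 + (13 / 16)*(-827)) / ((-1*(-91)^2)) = 6973903549 / 85946842800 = 0.08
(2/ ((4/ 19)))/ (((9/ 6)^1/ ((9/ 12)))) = 19/ 4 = 4.75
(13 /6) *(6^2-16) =130 /3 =43.33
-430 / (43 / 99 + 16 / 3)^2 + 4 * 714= 926958666 / 326041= 2843.07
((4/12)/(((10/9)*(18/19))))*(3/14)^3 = 171/54880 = 0.00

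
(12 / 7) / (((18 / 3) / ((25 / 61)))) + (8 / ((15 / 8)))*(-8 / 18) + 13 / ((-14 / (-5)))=2.86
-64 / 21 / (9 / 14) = -128 / 27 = -4.74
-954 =-954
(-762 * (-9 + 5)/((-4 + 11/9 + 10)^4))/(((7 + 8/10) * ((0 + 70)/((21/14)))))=4999482/1624406875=0.00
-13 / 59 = -0.22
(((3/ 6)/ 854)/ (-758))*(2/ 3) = -1/ 1941996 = -0.00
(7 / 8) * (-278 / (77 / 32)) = -1112 / 11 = -101.09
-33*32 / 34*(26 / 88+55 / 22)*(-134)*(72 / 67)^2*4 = 61212672 / 1139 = 53742.47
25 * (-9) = -225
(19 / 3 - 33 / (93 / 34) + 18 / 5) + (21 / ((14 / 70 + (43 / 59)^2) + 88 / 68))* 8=5630169367 / 69663045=80.82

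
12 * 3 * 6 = 216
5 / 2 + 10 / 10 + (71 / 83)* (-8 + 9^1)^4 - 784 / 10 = -61457 / 830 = -74.04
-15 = -15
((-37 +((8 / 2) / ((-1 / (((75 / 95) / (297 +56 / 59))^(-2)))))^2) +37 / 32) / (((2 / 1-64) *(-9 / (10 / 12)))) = 484755252.15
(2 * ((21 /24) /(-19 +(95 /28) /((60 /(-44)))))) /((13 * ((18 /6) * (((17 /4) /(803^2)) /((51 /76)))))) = -94786923 /445835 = -212.61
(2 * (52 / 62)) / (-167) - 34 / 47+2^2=794814 / 243319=3.27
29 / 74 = 0.39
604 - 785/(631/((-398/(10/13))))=787283/631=1247.68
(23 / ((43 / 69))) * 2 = 3174 / 43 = 73.81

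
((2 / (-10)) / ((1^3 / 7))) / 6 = -7 / 30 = -0.23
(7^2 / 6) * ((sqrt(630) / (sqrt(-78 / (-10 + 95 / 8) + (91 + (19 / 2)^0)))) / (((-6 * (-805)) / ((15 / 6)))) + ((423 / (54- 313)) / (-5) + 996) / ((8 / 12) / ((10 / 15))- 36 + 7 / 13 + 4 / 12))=-117412113 / 492470 + 35 * sqrt(2) / 3312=-238.40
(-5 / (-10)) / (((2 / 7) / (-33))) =-231 / 4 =-57.75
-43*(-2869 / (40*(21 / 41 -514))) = -5058047 / 842120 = -6.01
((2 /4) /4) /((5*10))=1 /400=0.00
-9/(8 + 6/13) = -117/110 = -1.06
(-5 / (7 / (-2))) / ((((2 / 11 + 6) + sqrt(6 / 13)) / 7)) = 1.46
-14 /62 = -7 /31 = -0.23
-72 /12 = -6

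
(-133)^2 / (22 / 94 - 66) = -831383 / 3091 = -268.97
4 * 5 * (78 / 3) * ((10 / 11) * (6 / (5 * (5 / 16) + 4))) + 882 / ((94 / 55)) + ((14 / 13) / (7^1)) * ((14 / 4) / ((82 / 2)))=25162210076 / 24524929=1025.99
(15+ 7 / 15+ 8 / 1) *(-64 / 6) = -11264 / 45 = -250.31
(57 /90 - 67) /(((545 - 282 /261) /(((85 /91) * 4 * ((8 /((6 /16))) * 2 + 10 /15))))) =-19631260 /993741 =-19.75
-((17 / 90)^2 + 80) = -648289 / 8100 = -80.04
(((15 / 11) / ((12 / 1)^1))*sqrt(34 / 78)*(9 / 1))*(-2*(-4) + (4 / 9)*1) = 95*sqrt(663) / 429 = 5.70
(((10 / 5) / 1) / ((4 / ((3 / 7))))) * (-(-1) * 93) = 279 / 14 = 19.93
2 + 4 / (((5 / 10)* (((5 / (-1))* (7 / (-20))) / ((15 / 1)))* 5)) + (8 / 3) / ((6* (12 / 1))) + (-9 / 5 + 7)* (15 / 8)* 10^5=184277977 / 189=975015.75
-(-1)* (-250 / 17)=-14.71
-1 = -1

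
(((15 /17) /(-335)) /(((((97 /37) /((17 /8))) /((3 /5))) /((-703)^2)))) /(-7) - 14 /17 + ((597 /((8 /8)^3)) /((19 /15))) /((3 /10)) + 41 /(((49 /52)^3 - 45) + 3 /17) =1659.73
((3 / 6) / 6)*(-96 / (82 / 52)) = -208 / 41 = -5.07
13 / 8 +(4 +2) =61 / 8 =7.62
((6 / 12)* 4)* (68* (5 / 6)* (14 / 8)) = 595 / 3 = 198.33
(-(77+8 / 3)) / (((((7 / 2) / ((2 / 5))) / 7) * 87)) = -956 / 1305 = -0.73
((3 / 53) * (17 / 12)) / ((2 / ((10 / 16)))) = 85 / 3392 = 0.03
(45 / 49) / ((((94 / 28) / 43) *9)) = 430 / 329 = 1.31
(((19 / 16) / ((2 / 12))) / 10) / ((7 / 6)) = 171 / 280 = 0.61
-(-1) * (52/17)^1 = 52/17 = 3.06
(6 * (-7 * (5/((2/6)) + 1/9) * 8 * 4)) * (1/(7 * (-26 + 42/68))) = 295936/2589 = 114.31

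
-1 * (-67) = 67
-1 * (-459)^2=-210681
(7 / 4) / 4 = 7 / 16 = 0.44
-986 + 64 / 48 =-984.67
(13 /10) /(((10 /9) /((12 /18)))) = 39 /50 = 0.78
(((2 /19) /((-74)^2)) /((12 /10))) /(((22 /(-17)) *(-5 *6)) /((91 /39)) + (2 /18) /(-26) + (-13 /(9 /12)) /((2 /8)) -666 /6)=-23205 /237135055942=-0.00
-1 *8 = -8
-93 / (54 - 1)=-93 / 53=-1.75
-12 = -12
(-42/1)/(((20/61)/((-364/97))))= 233142/485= 480.71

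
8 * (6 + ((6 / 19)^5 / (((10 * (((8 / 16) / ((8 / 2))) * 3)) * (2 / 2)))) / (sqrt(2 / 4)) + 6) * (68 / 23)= 5640192 * sqrt(2) / 284751385 + 6528 / 23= 283.85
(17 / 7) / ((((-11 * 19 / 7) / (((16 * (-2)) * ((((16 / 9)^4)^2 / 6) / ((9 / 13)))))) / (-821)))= -12468530578456576 / 242912646603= -51329.28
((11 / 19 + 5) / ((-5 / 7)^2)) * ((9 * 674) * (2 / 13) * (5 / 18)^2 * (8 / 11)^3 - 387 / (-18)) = 39795028217 / 73970325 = 537.99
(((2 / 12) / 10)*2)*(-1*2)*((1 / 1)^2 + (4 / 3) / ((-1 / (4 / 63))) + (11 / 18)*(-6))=104 / 567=0.18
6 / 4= 3 / 2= 1.50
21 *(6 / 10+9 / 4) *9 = 538.65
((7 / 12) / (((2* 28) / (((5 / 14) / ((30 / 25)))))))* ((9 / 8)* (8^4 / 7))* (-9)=-900 / 49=-18.37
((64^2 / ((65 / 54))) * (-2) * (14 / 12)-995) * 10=-1161542 / 13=-89349.38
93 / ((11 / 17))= 143.73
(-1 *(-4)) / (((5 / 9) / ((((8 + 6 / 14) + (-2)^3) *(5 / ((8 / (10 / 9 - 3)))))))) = -51 / 14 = -3.64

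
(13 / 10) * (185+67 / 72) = 174031 / 720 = 241.71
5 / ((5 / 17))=17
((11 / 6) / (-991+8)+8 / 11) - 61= -3910495 / 64878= -60.27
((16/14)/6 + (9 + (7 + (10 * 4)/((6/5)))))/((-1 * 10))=-104/21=-4.95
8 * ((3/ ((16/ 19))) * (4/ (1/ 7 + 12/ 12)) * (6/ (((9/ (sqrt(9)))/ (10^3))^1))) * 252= 50274000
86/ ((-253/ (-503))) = 43258/ 253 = 170.98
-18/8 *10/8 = -45/16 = -2.81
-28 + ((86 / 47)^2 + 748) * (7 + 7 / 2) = 17365292 / 2209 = 7861.16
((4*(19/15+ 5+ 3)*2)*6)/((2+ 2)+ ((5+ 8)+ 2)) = 2224/95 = 23.41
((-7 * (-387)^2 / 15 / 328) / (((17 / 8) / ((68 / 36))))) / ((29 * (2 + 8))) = -38829 / 59450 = -0.65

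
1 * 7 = 7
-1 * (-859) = 859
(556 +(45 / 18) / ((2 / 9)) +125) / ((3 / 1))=230.75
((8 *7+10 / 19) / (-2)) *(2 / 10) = -5.65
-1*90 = -90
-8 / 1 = -8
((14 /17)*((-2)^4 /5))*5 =224 /17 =13.18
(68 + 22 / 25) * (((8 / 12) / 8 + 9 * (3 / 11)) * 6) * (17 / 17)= 57687 / 55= 1048.85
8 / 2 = 4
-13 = -13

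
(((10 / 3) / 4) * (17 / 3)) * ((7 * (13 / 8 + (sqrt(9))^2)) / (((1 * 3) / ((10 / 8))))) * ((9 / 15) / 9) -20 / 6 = 33295 / 5184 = 6.42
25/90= 5/18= 0.28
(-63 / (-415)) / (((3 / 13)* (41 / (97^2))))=2568657 / 17015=150.96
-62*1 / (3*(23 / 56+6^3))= -3472 / 36357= -0.10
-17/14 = -1.21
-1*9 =-9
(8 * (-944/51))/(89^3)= -7552/35953419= -0.00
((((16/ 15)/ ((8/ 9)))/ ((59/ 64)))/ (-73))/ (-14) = 192/ 150745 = 0.00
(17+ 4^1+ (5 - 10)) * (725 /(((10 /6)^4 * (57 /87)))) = 1089936 /475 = 2294.60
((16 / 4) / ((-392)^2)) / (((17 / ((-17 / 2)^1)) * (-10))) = 0.00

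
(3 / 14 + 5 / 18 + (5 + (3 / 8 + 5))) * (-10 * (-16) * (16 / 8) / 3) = 219080 / 189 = 1159.15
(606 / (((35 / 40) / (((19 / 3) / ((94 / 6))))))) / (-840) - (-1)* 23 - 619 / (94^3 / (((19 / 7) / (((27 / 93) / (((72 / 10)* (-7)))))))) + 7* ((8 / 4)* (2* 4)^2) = 9350688761 / 10174654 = 919.02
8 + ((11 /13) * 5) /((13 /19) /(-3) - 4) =21929 /3133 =7.00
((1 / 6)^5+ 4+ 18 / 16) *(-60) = -199265 / 648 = -307.51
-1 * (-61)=61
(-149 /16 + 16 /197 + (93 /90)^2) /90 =-5789557 /63828000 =-0.09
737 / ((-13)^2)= 737 / 169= 4.36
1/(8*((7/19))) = 0.34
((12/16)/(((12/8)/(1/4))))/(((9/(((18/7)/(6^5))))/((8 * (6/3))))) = 1/13608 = 0.00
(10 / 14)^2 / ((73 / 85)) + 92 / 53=441709 / 189581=2.33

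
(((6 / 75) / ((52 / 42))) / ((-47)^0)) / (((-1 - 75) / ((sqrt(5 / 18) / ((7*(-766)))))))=sqrt(10) / 37840400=0.00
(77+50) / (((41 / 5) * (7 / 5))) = 3175 / 287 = 11.06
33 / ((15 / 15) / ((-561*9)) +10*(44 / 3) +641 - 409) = 166617 / 1911887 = 0.09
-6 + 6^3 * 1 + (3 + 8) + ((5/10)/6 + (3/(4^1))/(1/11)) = 688/3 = 229.33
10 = 10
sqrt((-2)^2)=2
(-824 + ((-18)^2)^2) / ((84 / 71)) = 1848698 / 21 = 88033.24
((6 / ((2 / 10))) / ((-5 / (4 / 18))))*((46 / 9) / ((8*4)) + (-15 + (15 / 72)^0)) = 1993 / 108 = 18.45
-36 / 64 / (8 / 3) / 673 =-27 / 86144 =-0.00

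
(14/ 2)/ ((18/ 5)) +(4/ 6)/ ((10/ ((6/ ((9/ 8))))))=23/ 10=2.30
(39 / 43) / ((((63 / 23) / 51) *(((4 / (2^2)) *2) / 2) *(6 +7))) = 391 / 301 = 1.30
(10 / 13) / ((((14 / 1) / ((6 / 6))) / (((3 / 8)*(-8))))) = -15 / 91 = -0.16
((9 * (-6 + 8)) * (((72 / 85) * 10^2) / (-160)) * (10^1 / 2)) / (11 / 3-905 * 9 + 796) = 1215 / 187306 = 0.01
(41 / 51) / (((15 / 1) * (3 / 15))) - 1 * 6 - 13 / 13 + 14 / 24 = -3763 / 612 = -6.15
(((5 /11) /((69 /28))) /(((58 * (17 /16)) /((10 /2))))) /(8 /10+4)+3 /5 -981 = -5502776522 /5612805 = -980.40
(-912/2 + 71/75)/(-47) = 34129/3525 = 9.68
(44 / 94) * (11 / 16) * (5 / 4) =605 / 1504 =0.40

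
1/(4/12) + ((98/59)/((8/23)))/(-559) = 394645/131924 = 2.99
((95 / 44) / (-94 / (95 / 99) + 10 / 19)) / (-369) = 9025 / 150280416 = 0.00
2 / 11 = 0.18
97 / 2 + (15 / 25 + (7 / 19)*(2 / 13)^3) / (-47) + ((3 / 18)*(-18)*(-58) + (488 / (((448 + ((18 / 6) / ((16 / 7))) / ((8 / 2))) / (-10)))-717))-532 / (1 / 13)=-4177757025770239 / 562933992530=-7421.40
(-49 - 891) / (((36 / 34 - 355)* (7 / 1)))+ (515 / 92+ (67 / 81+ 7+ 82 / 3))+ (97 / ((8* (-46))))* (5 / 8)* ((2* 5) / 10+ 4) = 40.31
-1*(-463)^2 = -214369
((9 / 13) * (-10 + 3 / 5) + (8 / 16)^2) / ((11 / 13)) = -1627 / 220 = -7.40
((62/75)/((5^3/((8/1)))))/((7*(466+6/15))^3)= 31/20390179032300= 0.00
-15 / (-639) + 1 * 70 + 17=18536 / 213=87.02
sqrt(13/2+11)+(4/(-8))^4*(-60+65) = 5/16+sqrt(70)/2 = 4.50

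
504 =504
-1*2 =-2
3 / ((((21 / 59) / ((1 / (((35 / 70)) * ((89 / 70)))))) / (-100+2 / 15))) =-353528 / 267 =-1324.07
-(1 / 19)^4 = -0.00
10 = 10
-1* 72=-72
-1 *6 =-6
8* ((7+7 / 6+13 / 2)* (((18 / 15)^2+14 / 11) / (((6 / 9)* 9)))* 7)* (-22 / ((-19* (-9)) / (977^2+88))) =-92353868992 / 2025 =-45606848.88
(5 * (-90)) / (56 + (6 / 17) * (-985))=3825 / 2479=1.54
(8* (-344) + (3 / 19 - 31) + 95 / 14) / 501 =-738431 / 133266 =-5.54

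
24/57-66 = -65.58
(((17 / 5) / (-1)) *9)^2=23409 / 25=936.36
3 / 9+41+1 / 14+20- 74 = -529 / 42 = -12.60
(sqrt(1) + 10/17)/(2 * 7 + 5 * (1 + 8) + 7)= 9/374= 0.02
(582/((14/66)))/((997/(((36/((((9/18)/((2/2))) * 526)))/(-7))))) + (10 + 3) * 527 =6850.95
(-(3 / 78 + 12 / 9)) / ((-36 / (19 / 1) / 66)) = 22363 / 468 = 47.78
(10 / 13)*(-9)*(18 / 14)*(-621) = 503010 / 91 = 5527.58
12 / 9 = 4 / 3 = 1.33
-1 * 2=-2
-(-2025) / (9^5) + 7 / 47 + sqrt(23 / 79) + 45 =sqrt(1817) / 79 + 1548113 / 34263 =45.72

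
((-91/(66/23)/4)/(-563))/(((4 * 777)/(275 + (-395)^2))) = 3894475/5499384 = 0.71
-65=-65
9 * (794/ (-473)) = -7146/ 473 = -15.11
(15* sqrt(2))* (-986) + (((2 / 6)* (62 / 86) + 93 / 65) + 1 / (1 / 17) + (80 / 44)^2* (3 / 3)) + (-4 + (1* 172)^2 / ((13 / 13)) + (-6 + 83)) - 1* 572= 29531502122 / 1014585 - 14790* sqrt(2)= 8190.76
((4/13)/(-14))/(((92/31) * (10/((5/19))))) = -31/159068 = -0.00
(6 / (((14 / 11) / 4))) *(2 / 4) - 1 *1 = 59 / 7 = 8.43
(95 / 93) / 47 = 95 / 4371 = 0.02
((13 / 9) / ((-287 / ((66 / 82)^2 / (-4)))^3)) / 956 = 1865453733 / 6870473941968317669632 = 0.00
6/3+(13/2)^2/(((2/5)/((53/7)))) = 801.73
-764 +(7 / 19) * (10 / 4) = -28997 / 38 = -763.08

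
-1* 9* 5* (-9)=405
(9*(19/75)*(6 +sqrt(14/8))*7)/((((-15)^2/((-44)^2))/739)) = 743159.13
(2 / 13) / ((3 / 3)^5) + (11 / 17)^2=2151 / 3757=0.57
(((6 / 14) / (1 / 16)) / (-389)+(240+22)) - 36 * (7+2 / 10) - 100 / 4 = -302493 / 13615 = -22.22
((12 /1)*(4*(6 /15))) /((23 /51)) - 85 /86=411281 /9890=41.59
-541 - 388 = -929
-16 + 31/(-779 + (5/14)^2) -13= -4433187/152659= -29.04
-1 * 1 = -1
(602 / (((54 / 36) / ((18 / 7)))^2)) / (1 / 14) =24768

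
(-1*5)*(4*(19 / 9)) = -380 / 9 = -42.22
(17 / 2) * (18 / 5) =153 / 5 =30.60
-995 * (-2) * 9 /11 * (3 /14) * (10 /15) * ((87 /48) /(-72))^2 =836795 /5677056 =0.15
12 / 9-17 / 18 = 0.39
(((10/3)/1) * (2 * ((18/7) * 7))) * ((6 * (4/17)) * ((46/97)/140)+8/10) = 1114752/11543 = 96.57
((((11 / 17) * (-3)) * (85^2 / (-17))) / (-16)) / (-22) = 75 / 32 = 2.34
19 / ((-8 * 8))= -0.30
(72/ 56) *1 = 9/ 7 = 1.29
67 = 67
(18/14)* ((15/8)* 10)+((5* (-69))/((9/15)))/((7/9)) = -20025/28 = -715.18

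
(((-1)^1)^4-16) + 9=-6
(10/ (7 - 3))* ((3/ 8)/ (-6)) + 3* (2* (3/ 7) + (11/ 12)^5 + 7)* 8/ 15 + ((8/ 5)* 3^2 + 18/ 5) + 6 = 40770377/ 1088640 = 37.45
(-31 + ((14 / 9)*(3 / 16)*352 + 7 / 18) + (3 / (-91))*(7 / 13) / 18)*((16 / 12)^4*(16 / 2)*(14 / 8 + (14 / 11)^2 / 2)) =23174520320 / 4969107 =4663.72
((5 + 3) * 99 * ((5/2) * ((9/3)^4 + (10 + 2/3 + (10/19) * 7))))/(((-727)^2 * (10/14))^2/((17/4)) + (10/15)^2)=6723122175/1194190913936102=0.00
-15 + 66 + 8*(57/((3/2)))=355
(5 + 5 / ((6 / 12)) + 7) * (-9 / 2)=-99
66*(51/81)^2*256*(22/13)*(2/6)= 35808256/9477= 3778.44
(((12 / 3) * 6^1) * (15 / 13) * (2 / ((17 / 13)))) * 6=4320 / 17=254.12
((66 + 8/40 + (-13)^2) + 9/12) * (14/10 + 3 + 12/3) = 99099/50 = 1981.98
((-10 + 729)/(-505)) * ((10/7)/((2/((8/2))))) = -2876/707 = -4.07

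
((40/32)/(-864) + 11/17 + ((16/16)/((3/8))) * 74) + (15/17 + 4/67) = 783029441/3936384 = 198.92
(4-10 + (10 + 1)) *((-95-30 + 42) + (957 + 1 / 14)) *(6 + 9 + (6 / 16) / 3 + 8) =11319225 / 112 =101064.51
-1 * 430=-430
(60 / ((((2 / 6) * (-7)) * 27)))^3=-8000 / 9261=-0.86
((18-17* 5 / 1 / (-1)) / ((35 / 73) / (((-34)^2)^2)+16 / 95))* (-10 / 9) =-9545514864800 / 14047593957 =-679.51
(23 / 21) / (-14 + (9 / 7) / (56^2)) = -72128 / 921957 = -0.08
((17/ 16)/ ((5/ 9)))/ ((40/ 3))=459/ 3200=0.14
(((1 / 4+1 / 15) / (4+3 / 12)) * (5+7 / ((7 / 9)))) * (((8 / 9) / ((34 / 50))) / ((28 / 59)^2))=330695 / 54621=6.05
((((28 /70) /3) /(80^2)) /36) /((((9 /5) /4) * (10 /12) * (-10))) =-1 /6480000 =-0.00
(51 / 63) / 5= 17 / 105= 0.16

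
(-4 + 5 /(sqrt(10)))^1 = -4 + sqrt(10) /2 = -2.42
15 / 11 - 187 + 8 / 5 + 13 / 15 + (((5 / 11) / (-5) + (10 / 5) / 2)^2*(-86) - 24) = -278.24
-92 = -92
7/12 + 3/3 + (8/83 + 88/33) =1443/332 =4.35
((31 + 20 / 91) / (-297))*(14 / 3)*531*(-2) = 223492 / 429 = 520.96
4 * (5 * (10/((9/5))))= 1000/9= 111.11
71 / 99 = 0.72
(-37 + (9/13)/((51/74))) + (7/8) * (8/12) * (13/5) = -457189/13260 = -34.48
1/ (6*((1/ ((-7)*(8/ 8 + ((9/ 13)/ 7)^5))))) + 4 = 7577503666/ 2674423479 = 2.83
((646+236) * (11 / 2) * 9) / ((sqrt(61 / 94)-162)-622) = -1072497888 / 19259201-14553 * sqrt(5734) / 19259201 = -55.74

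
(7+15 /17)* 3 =402 /17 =23.65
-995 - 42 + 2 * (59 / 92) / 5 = -1036.74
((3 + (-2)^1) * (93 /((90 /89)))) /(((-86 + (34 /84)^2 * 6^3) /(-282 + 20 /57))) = 35005747 /68400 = 511.78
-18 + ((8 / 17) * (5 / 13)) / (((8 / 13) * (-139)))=-42539 / 2363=-18.00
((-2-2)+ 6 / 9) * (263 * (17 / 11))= -44710 / 33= -1354.85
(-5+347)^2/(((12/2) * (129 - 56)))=19494/73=267.04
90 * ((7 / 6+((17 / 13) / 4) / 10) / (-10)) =-5613 / 520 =-10.79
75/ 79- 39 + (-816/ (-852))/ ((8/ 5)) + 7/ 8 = -1641285/ 44872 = -36.58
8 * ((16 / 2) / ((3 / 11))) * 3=704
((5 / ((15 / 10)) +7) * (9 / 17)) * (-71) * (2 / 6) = -129.47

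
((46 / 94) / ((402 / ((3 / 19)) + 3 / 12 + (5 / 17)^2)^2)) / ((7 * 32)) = 1920983 / 5701290290270050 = 0.00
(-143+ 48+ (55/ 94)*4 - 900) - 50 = -1042.66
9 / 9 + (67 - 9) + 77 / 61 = 3676 / 61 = 60.26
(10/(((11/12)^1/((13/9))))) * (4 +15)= 9880/33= 299.39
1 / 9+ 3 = 28 / 9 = 3.11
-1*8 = -8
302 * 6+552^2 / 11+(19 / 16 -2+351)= 5255809 / 176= 29862.55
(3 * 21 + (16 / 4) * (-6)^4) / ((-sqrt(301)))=-5247 * sqrt(301) / 301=-302.43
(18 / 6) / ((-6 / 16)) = -8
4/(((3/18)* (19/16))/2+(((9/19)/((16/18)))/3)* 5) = 14592/3601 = 4.05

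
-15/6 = -5/2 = -2.50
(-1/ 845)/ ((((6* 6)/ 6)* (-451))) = 1/ 2286570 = 0.00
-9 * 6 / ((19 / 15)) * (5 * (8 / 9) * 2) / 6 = -1200 / 19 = -63.16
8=8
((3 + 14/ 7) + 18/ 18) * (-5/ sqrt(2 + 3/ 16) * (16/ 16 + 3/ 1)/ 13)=-96 * sqrt(35)/ 91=-6.24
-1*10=-10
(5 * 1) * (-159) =-795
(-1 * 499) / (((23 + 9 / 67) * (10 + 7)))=-33433 / 26350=-1.27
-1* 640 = -640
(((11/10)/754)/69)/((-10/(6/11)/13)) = -1/66700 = -0.00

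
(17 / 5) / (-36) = -17 / 180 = -0.09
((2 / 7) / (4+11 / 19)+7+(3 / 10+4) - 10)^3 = 571167214073 / 225866529000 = 2.53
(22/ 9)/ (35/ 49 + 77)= 77/ 2448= 0.03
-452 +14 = -438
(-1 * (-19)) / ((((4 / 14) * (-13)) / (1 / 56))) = -19 / 208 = -0.09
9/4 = 2.25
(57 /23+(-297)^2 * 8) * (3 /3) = 16230513 /23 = 705674.48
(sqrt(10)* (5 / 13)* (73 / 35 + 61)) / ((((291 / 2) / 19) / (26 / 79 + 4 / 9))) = 15382400* sqrt(10) / 6275997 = 7.75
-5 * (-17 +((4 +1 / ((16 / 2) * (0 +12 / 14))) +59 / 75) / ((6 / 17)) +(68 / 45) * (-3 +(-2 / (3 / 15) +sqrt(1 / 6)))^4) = -2813048327 / 12960 +897260 * sqrt(6) / 81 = -189922.50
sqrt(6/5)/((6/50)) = 5*sqrt(30)/3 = 9.13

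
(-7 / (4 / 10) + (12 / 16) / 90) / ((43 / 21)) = -14693 / 1720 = -8.54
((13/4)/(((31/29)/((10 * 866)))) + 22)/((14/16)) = 6535096/217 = 30115.65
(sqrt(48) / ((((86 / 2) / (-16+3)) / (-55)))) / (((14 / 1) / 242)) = 346060 * sqrt(3) / 301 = 1991.34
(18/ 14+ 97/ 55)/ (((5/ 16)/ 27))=507168/ 1925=263.46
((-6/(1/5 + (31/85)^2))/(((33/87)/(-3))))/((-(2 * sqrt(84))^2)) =-209525/494032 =-0.42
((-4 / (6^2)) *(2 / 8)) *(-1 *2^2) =1 / 9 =0.11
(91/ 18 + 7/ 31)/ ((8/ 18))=2947/ 248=11.88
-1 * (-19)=19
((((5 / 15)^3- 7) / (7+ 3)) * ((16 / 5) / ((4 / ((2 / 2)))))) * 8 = -3008 / 675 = -4.46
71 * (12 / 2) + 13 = 439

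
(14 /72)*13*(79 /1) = 7189 /36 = 199.69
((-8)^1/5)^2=64/25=2.56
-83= -83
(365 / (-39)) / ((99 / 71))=-25915 / 3861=-6.71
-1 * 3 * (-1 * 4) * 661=7932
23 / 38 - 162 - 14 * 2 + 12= -177.39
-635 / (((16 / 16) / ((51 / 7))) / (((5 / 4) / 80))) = -32385 / 448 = -72.29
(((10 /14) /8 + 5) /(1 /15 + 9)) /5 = 855 /7616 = 0.11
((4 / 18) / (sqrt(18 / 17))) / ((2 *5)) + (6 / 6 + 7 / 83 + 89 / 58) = sqrt(34) / 270 + 12607 / 4814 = 2.64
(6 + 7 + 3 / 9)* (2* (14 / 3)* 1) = 1120 / 9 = 124.44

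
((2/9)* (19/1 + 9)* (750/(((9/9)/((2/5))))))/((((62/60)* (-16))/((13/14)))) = -3250/31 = -104.84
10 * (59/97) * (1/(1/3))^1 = 1770/97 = 18.25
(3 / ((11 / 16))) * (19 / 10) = 456 / 55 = 8.29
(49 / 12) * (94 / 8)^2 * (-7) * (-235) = 178056445 / 192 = 927377.32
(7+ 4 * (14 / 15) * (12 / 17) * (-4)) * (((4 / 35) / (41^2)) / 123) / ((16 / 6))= -43 / 58582850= -0.00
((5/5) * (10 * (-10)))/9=-100/9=-11.11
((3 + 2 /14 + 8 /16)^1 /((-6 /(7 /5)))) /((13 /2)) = -17 /130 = -0.13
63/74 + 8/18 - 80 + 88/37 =-50833/666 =-76.33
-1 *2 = -2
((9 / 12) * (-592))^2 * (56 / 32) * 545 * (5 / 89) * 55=51705076500 / 89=580955915.73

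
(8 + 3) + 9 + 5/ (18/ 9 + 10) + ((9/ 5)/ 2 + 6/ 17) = 22103/ 1020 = 21.67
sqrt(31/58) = sqrt(1798)/58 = 0.73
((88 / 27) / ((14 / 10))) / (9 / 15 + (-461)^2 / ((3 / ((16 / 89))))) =195800 / 1071156303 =0.00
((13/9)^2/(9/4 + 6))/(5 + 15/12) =0.04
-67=-67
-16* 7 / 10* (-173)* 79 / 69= 765352 / 345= 2218.41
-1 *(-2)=2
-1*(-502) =502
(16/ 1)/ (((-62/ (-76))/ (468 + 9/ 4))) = 285912/ 31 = 9222.97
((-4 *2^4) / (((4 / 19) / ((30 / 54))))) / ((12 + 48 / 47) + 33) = -71440 / 19467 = -3.67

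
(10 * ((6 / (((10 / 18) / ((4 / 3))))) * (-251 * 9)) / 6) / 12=-4518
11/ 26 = 0.42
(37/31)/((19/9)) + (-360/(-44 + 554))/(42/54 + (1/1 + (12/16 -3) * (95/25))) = 8172999/12205847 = 0.67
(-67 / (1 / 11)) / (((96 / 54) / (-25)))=165825 / 16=10364.06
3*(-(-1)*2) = 6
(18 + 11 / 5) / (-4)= -101 / 20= -5.05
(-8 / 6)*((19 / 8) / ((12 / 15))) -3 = -167 / 24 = -6.96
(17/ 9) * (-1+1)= 0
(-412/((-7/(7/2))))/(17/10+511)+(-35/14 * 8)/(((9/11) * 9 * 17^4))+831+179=11681990856130/11561728509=1010.40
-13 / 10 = -1.30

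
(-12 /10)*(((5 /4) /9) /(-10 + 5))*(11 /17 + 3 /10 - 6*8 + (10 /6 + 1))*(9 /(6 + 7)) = -22637 /22100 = -1.02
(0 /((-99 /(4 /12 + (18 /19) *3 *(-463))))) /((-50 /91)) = 0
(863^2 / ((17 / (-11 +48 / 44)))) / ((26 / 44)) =-162359642 / 221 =-734659.01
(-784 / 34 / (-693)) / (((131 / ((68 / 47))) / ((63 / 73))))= 1568 / 4944071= 0.00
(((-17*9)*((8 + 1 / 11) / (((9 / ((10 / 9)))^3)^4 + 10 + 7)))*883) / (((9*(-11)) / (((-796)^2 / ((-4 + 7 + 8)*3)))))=846497670064000000000000 / 318507407273832931884400473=0.00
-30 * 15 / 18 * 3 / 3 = -25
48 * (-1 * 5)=-240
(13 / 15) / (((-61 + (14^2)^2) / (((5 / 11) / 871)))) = 1 / 84802905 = 0.00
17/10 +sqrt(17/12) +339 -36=sqrt(51)/6 +3047/10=305.89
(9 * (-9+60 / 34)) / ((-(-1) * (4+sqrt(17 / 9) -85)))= 3321 * sqrt(17) / 1003544+807003 / 1003544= 0.82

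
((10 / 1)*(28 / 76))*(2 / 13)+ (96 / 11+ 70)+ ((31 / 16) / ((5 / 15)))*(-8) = 178203 / 5434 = 32.79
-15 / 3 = -5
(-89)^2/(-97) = -7921/97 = -81.66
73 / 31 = 2.35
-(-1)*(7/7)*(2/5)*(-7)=-14/5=-2.80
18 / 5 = 3.60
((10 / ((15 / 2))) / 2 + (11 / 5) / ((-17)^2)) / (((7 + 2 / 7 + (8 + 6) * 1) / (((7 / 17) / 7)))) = 20461 / 10980555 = 0.00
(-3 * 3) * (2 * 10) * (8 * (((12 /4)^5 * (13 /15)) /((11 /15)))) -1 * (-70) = -4548190 /11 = -413471.82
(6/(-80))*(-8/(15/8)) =8/25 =0.32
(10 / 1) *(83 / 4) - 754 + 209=-675 / 2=-337.50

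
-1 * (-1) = 1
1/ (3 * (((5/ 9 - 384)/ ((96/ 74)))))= -144/ 127687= -0.00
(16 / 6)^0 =1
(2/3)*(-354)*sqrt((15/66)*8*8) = -944*sqrt(110)/11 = -900.07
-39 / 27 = -13 / 9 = -1.44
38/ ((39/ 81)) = 1026/ 13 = 78.92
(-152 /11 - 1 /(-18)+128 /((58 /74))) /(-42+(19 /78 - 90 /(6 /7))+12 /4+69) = -11163139 /5580267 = -2.00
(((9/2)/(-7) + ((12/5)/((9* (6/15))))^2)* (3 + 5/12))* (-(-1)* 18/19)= -1025/1596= -0.64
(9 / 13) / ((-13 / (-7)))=63 / 169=0.37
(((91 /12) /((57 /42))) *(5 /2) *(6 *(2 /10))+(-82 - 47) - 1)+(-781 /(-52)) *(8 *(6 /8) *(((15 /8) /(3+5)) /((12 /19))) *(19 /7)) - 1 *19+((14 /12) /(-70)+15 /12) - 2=-560818577 /13278720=-42.23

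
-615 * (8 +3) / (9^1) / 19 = -2255 / 57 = -39.56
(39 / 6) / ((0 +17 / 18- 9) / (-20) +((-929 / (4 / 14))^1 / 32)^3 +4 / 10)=-76677120 / 12375234678763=-0.00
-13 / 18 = -0.72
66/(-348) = -11/58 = -0.19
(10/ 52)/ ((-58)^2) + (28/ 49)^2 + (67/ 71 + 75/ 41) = 38668897451/ 12475777496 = 3.10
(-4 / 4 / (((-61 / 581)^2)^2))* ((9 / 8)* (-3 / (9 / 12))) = 1025526858489 / 27691682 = 37033.75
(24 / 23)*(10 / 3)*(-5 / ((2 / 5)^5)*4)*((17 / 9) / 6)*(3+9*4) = -17265625 / 207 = -83408.82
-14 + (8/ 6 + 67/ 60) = -231/ 20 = -11.55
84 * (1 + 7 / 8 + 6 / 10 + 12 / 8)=3339 / 10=333.90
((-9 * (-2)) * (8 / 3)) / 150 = 8 / 25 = 0.32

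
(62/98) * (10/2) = 155/49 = 3.16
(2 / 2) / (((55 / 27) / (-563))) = -15201 / 55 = -276.38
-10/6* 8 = -40/3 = -13.33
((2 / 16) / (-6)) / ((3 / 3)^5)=-1 / 48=-0.02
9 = 9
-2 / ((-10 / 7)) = 7 / 5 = 1.40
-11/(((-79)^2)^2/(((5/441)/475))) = -11/1631813643495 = -0.00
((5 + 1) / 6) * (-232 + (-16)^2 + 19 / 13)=331 / 13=25.46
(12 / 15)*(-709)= -2836 / 5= -567.20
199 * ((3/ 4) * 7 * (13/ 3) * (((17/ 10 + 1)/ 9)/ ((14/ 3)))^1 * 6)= 69849/ 40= 1746.22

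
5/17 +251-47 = 3473/17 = 204.29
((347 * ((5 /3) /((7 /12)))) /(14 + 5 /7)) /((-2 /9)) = -31230 /103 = -303.20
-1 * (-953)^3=865523177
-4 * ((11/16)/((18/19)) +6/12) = -4.90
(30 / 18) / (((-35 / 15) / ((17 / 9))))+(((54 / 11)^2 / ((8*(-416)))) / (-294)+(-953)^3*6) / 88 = -461112870105373301 / 7813757952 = -59012945.24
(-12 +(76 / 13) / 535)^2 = 6952891456 / 48372025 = 143.74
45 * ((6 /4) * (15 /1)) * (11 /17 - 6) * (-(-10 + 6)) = -21679.41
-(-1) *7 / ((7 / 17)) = 17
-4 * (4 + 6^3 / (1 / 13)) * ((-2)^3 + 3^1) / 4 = 14060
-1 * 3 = -3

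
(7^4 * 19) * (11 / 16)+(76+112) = 504817 / 16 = 31551.06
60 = 60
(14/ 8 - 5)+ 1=-9/ 4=-2.25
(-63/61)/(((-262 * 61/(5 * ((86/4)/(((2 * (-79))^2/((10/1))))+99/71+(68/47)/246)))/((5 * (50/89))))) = 189470945698125/148175093380646732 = 0.00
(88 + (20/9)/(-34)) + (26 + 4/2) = 17738/153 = 115.93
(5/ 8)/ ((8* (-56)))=-5/ 3584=-0.00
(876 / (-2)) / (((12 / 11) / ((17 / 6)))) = -13651 / 12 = -1137.58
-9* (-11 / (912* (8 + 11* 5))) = 11 / 6384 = 0.00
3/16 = 0.19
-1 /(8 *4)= -1 /32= -0.03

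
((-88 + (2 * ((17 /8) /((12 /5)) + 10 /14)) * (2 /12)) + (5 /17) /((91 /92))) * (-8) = 5548159 /7956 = 697.36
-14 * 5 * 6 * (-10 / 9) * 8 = 11200 / 3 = 3733.33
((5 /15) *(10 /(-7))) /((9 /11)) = -110 /189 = -0.58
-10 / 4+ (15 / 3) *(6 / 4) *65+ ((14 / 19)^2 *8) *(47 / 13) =2349801 / 4693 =500.70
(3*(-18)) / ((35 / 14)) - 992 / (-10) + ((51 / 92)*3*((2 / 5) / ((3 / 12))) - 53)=627 / 23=27.26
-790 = -790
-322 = -322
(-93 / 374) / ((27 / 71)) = -2201 / 3366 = -0.65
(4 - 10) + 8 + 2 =4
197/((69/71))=13987/69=202.71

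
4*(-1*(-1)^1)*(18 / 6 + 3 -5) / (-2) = -2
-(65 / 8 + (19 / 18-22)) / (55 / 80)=1846 / 99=18.65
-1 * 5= -5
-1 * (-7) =7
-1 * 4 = -4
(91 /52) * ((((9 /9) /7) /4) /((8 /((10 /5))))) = 1 /64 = 0.02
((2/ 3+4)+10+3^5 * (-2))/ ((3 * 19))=-1414/ 171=-8.27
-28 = -28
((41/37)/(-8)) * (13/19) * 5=-2665/5624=-0.47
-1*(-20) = 20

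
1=1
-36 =-36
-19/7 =-2.71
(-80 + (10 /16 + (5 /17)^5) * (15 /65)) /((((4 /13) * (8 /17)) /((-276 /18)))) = 271212259855 /32072064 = 8456.34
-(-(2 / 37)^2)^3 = 64 / 2565726409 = 0.00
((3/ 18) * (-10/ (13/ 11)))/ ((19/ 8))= -440/ 741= -0.59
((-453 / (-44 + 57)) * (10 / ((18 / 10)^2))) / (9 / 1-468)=37750 / 161109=0.23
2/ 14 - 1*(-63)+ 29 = 645/ 7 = 92.14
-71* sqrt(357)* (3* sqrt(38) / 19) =-213* sqrt(13566) / 19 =-1305.73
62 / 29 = 2.14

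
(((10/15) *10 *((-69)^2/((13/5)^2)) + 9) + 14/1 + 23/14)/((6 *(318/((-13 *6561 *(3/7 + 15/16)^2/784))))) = -190571857761105/379454193664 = -502.23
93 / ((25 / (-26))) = -2418 / 25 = -96.72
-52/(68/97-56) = 1261/1341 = 0.94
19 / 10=1.90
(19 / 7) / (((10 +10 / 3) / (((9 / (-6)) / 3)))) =-57 / 560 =-0.10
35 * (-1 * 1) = -35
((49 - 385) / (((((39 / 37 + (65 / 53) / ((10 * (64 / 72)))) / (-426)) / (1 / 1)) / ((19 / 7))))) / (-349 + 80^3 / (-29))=-117836207616 / 6509282507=-18.10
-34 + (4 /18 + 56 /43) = -12568 /387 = -32.48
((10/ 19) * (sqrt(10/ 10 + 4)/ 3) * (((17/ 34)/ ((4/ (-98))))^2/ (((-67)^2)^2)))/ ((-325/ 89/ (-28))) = 1495823 * sqrt(5)/ 149319806610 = 0.00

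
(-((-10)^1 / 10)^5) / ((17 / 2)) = 2 / 17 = 0.12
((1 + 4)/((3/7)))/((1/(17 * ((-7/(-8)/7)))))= 24.79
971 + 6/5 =4861/5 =972.20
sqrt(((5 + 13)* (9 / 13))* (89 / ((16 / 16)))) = 9* sqrt(2314) / 13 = 33.30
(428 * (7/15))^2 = 8976016/225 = 39893.40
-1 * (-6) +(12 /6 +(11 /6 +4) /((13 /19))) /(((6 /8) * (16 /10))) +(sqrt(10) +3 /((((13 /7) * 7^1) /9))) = sqrt(10) +7885 /468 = 20.01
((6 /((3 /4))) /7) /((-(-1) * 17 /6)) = 48 /119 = 0.40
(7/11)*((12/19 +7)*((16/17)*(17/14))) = 1160/209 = 5.55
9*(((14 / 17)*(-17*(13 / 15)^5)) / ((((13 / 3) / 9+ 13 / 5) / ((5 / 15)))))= -199927 / 30000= -6.66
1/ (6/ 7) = 7/ 6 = 1.17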